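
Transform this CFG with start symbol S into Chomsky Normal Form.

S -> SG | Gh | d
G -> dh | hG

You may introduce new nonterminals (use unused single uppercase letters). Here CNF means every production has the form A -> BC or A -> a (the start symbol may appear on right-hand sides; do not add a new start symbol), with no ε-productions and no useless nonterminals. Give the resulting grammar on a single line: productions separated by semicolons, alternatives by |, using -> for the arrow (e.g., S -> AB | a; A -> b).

S -> d | GB | SG; A -> d; B -> h; G -> AB | BG

No ε-productions.
No unit productions to eliminate.
TERM: introduce A -> d, B -> h and substitute in every rule of length ≥2.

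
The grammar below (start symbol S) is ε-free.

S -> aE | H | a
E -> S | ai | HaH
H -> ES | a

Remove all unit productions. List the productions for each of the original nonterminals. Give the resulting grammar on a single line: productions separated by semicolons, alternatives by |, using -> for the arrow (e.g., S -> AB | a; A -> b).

S -> a | ES | aE; E -> a | ES | aE | ai | HaH; H -> a | ES

Unit productions: E->S, S->H.
Unit pairs (A ⇒* B via units): (E,H), (E,S), (S,H).
S: inherits non-unit rules of {H, S} → ES | a | aE.
E: inherits non-unit rules of {E, H, S} → ES | HaH | a | aE | ai.
H: inherits non-unit rules of {H} → ES | a.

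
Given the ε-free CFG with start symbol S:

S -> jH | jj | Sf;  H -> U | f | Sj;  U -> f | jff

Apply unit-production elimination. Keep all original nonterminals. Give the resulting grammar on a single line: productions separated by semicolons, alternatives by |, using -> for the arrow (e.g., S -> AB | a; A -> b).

Unit productions: H->U.
Unit pairs (A ⇒* B via units): (H,U).
S: inherits non-unit rules of {S} → Sf | jH | jj.
H: inherits non-unit rules of {H, U} → Sj | f | jff.
U: inherits non-unit rules of {U} → f | jff.

S -> Sf | jH | jj; H -> f | Sj | jff; U -> f | jff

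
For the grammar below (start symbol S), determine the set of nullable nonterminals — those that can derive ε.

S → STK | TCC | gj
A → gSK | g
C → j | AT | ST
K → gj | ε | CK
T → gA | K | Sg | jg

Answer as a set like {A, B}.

Directly nullable (have an ε-rule): {K}.
T is nullable via T -> K (every symbol on the right is already known nullable).
Not nullable: A, C, S — each has a terminal in every rule's right-hand side or depends on a non-nullable symbol.

{K, T}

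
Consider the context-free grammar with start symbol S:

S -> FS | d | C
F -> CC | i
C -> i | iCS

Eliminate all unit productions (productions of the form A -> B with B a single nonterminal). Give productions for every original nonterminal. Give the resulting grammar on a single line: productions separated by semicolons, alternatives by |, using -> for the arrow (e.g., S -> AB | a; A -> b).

S -> d | i | FS | iCS; C -> i | iCS; F -> i | CC

Unit productions: S->C.
Unit pairs (A ⇒* B via units): (S,C).
S: inherits non-unit rules of {C, S} → FS | d | i | iCS.
C: inherits non-unit rules of {C} → i | iCS.
F: inherits non-unit rules of {F} → CC | i.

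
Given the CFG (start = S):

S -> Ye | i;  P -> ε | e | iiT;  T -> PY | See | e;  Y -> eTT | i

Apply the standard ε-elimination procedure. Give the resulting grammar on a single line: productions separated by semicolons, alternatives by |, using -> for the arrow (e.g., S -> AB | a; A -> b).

S -> i | Ye; P -> e | iiT; T -> Y | e | PY | See; Y -> i | eTT

Nullable set: {P}.
Drop P -> ε.
T -> PY: P nullable, giving PY | Y.
Unchanged (no nullable symbols): S -> Ye; S -> i; P -> e; P -> iiT; T -> See; T -> e; Y -> eTT; Y -> i.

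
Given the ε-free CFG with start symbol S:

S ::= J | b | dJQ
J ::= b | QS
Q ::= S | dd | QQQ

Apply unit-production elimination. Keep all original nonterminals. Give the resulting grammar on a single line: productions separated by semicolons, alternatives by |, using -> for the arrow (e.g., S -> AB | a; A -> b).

Unit productions: Q->S, S->J.
Unit pairs (A ⇒* B via units): (Q,J), (Q,S), (S,J).
S: inherits non-unit rules of {J, S} → QS | b | dJQ.
J: inherits non-unit rules of {J} → QS | b.
Q: inherits non-unit rules of {J, Q, S} → QQQ | QS | b | dJQ | dd.

S -> b | QS | dJQ; J -> b | QS; Q -> b | QS | dd | QQQ | dJQ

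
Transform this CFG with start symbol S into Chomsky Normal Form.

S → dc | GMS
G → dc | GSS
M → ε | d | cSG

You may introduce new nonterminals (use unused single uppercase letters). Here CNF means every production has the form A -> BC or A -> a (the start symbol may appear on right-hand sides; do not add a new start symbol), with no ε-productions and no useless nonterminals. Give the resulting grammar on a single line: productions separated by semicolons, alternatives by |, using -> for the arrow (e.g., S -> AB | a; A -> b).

S -> AB | GE | GS; A -> d; B -> c; C -> SS; D -> SG; E -> MS; G -> AB | GC; M -> d | BD

Nullable: {M}; after ε-elimination: S -> GS | dc | GMS; G -> dc | GSS; M -> d | cSG.
No unit productions to eliminate.
TERM: introduce B -> c, A -> d and substitute in every rule of length ≥2.
BIN: G -> GSS becomes G -> GC, C -> SS; M -> BSG becomes M -> BD, D -> SG; S -> GMS becomes S -> GE, E -> MS.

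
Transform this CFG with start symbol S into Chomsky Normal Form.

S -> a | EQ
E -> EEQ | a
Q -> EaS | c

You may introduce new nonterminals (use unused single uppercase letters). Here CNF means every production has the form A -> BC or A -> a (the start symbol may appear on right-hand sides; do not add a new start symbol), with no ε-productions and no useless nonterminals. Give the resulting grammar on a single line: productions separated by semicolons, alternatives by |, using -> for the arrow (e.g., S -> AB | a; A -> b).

No ε-productions.
No unit productions to eliminate.
TERM: introduce A -> a and substitute in every rule of length ≥2.
BIN: E -> EEQ becomes E -> EB, B -> EQ; Q -> EAS becomes Q -> EC, C -> AS.

S -> a | EQ; A -> a; B -> EQ; C -> AS; E -> a | EB; Q -> c | EC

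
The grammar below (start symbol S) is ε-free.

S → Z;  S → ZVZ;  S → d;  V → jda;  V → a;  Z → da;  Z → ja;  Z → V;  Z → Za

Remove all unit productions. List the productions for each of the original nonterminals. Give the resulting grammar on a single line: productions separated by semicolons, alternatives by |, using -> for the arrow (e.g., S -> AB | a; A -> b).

Unit productions: S->Z, Z->V.
Unit pairs (A ⇒* B via units): (S,V), (S,Z), (Z,V).
S: inherits non-unit rules of {S, V, Z} → ZVZ | Za | a | d | da | ja | jda.
V: inherits non-unit rules of {V} → a | jda.
Z: inherits non-unit rules of {V, Z} → Za | a | da | ja | jda.

S -> a | d | Za | da | ja | ZVZ | jda; V -> a | jda; Z -> a | Za | da | ja | jda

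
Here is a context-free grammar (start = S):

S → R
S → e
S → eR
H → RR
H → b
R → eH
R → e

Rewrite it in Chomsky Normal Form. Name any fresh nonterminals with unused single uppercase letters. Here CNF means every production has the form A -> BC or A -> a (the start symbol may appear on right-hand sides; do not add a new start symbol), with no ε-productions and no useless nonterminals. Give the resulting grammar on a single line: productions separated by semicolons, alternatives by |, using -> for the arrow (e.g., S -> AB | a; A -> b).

S -> e | AH | AR; A -> e; H -> b | RR; R -> e | AH

No ε-productions.
After unit-elimination: S -> e | eH | eR; H -> b | RR; R -> e | eH.
TERM: introduce A -> e and substitute in every rule of length ≥2.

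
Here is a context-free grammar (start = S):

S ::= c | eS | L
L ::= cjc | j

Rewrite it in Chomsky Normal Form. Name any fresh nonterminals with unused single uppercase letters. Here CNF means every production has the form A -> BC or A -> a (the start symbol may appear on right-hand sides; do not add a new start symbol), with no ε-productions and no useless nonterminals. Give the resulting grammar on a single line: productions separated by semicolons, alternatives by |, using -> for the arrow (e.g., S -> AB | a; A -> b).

S -> c | j | AE | CS; A -> c; B -> j; C -> e; E -> BA

No ε-productions.
After unit-elimination: S -> c | j | eS | cjc; L -> j | cjc.
TERM: introduce A -> c, C -> e, B -> j and substitute in every rule of length ≥2.
BIN: L -> ABA becomes L -> AD, D -> BA; S -> ABA becomes S -> AE, E -> BA.
Drop unreachable/unproductive: L.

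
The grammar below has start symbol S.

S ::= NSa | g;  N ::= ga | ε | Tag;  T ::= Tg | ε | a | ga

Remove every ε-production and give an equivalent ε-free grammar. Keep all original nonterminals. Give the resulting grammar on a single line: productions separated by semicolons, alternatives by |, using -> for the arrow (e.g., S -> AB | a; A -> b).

S -> g | Sa | NSa; N -> ag | ga | Tag; T -> a | g | Tg | ga

Nullable set: {N, T}.
S -> NSa: N nullable, giving NSa | Sa.
Drop N -> ε.
N -> Tag: T nullable, giving Tag | ag.
Drop T -> ε.
T -> Tg: T nullable, giving Tg | g.
Unchanged (no nullable symbols): S -> g; N -> ga; T -> a; T -> ga.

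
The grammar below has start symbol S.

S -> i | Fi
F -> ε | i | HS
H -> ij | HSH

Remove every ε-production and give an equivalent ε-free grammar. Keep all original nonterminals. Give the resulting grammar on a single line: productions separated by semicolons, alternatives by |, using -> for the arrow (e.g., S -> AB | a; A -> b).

Nullable set: {F}.
S -> Fi: F nullable, giving Fi | i.
Drop F -> ε.
Unchanged (no nullable symbols): S -> i; F -> HS; F -> i; H -> HSH; H -> ij.

S -> i | Fi; F -> i | HS; H -> ij | HSH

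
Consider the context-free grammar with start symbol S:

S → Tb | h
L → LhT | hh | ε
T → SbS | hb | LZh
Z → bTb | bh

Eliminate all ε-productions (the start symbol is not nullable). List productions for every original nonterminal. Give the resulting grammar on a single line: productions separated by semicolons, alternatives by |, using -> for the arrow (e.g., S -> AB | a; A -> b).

S -> h | Tb; L -> hT | hh | LhT; T -> Zh | hb | LZh | SbS; Z -> bh | bTb

Nullable set: {L}.
Drop L -> ε.
L -> LhT: L nullable, giving LhT | hT.
T -> LZh: L nullable, giving LZh | Zh.
Unchanged (no nullable symbols): S -> Tb; S -> h; L -> hh; T -> SbS; T -> hb; Z -> bTb; Z -> bh.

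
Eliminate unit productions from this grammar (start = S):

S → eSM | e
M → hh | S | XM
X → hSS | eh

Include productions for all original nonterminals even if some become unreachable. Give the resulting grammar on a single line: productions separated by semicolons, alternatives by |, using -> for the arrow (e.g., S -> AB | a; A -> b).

Unit productions: M->S.
Unit pairs (A ⇒* B via units): (M,S).
S: inherits non-unit rules of {S} → e | eSM.
M: inherits non-unit rules of {M, S} → XM | e | eSM | hh.
X: inherits non-unit rules of {X} → eh | hSS.

S -> e | eSM; M -> e | XM | hh | eSM; X -> eh | hSS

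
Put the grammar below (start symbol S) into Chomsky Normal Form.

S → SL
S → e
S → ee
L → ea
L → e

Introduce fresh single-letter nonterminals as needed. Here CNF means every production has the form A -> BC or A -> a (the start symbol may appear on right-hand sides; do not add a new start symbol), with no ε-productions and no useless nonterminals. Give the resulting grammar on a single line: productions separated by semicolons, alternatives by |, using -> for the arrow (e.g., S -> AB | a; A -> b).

No ε-productions.
No unit productions to eliminate.
TERM: introduce B -> a, A -> e and substitute in every rule of length ≥2.

S -> e | AA | SL; A -> e; B -> a; L -> e | AB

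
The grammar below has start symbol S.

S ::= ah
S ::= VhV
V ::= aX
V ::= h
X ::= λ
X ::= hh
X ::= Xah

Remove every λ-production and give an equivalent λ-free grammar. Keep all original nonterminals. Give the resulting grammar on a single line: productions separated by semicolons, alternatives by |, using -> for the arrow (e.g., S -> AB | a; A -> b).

Nullable set: {X}.
V -> aX: X nullable, giving a | aX.
Drop X -> λ.
X -> Xah: X nullable, giving Xah | ah.
Unchanged (no nullable symbols): S -> VhV; S -> ah; V -> h; X -> hh.

S -> ah | VhV; V -> a | h | aX; X -> ah | hh | Xah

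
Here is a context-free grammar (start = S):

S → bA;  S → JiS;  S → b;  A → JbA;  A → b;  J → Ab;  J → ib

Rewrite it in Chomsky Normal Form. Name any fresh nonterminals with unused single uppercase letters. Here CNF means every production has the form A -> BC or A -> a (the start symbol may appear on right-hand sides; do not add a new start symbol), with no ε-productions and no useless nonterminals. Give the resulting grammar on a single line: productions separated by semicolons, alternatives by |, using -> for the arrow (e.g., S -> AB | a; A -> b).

S -> b | BA | JE; A -> b | JD; B -> b; C -> i; D -> BA; E -> CS; J -> AB | CB

No ε-productions.
No unit productions to eliminate.
TERM: introduce B -> b, C -> i and substitute in every rule of length ≥2.
BIN: A -> JBA becomes A -> JD, D -> BA; S -> JCS becomes S -> JE, E -> CS.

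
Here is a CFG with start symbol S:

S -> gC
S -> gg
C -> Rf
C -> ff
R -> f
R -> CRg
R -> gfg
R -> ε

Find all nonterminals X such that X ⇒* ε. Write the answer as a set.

Directly nullable (have an ε-rule): {R}.
Not nullable: C, S — each has a terminal in every rule's right-hand side or depends on a non-nullable symbol.

{R}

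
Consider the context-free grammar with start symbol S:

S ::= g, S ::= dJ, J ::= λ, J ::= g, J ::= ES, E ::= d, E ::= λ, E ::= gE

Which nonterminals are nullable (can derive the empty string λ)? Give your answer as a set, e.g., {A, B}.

{E, J}

Directly nullable (have an ε-rule): {E, J}.
Not nullable: S — each has a terminal in every rule's right-hand side or depends on a non-nullable symbol.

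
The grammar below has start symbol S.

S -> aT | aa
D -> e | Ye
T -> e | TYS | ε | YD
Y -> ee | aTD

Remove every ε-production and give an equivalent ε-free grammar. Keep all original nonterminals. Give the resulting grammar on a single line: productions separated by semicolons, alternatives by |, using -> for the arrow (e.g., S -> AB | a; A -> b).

S -> a | aT | aa; D -> e | Ye; T -> e | YD | YS | TYS; Y -> aD | ee | aTD

Nullable set: {T}.
S -> aT: T nullable, giving a | aT.
Drop T -> ε.
T -> TYS: T nullable, giving TYS | YS.
Y -> aTD: T nullable, giving aD | aTD.
Unchanged (no nullable symbols): S -> aa; D -> Ye; D -> e; T -> YD; T -> e; Y -> ee.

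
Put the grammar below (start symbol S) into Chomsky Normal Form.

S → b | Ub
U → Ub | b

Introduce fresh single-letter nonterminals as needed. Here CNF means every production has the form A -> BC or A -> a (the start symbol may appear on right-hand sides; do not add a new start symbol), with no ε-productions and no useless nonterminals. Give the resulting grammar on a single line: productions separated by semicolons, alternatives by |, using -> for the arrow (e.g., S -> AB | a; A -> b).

S -> b | UA; A -> b; U -> b | UA

No ε-productions.
No unit productions to eliminate.
TERM: introduce A -> b and substitute in every rule of length ≥2.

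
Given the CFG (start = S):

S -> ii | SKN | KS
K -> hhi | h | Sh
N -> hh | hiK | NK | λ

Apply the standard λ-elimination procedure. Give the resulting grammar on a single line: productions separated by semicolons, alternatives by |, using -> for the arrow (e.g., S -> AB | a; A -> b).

S -> KS | SK | ii | SKN; K -> h | Sh | hhi; N -> K | NK | hh | hiK

Nullable set: {N}.
S -> SKN: N nullable, giving SK | SKN.
Drop N -> λ.
N -> NK: N nullable, giving K | NK.
Unchanged (no nullable symbols): S -> KS; S -> ii; K -> Sh; K -> h; K -> hhi; N -> hh; N -> hiK.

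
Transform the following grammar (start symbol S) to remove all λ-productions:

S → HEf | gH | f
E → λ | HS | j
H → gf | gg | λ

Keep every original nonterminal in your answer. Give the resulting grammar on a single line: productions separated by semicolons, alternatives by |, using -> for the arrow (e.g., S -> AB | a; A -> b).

S -> f | g | Ef | Hf | gH | HEf; E -> S | j | HS; H -> gf | gg

Nullable set: {E, H}.
S -> HEf: H, E nullable, giving Ef | HEf | Hf | f.
S -> gH: H nullable, giving g | gH.
Drop E -> λ.
E -> HS: H nullable, giving HS | S.
Drop H -> λ.
Unchanged (no nullable symbols): S -> f; E -> j; H -> gf; H -> gg.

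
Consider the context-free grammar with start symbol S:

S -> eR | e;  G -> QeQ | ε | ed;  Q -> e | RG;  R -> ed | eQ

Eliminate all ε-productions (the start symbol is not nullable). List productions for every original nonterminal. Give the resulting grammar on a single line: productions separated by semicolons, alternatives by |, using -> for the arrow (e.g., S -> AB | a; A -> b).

S -> e | eR; G -> ed | QeQ; Q -> R | e | RG; R -> eQ | ed

Nullable set: {G}.
Drop G -> ε.
Q -> RG: G nullable, giving R | RG.
Unchanged (no nullable symbols): S -> e; S -> eR; G -> QeQ; G -> ed; Q -> e; R -> eQ; R -> ed.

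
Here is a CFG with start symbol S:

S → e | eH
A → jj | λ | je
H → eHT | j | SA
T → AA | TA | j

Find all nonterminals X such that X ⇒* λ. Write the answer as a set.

Directly nullable (have an ε-rule): {A}.
T is nullable via T -> AA (every symbol on the right is already known nullable).
Not nullable: H, S — each has a terminal in every rule's right-hand side or depends on a non-nullable symbol.

{A, T}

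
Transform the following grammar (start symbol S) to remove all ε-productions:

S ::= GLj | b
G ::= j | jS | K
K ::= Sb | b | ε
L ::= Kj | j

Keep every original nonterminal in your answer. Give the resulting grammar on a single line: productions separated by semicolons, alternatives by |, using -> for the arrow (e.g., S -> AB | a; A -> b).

S -> b | Lj | GLj; G -> K | j | jS; K -> b | Sb; L -> j | Kj

Nullable set: {G, K}.
S -> GLj: G nullable, giving GLj | Lj.
G -> K: K nullable, giving K.
Drop K -> ε.
L -> Kj: K nullable, giving Kj | j.
Unchanged (no nullable symbols): S -> b; G -> j; G -> jS; K -> Sb; K -> b; L -> j.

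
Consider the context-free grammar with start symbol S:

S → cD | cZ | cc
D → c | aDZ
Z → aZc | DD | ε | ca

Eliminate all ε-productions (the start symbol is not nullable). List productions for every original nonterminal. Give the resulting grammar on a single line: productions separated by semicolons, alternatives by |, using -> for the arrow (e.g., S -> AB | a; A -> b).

S -> c | cD | cZ | cc; D -> c | aD | aDZ; Z -> DD | ac | ca | aZc

Nullable set: {Z}.
S -> cZ: Z nullable, giving c | cZ.
D -> aDZ: Z nullable, giving aD | aDZ.
Drop Z -> ε.
Z -> aZc: Z nullable, giving aZc | ac.
Unchanged (no nullable symbols): S -> cD; S -> cc; D -> c; Z -> DD; Z -> ca.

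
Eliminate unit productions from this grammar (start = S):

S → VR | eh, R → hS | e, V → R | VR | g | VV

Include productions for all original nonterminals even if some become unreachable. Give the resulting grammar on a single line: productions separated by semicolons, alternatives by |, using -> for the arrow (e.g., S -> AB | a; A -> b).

Unit productions: V->R.
Unit pairs (A ⇒* B via units): (V,R).
S: inherits non-unit rules of {S} → VR | eh.
R: inherits non-unit rules of {R} → e | hS.
V: inherits non-unit rules of {R, V} → VR | VV | e | g | hS.

S -> VR | eh; R -> e | hS; V -> e | g | VR | VV | hS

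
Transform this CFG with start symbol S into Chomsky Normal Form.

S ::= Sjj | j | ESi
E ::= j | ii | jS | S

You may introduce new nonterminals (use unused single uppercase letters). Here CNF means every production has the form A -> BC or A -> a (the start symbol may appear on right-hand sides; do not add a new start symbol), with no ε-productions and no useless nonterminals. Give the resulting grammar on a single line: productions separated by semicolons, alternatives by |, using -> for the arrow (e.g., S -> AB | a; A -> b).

S -> j | EF | SG; A -> i; B -> j; C -> SA; D -> BB; E -> j | AA | BS | EC | SD; F -> SA; G -> BB

No ε-productions.
After unit-elimination: S -> j | ESi | Sjj; E -> j | ii | jS | ESi | Sjj.
TERM: introduce A -> i, B -> j and substitute in every rule of length ≥2.
BIN: E -> ESA becomes E -> EC, C -> SA; E -> SBB becomes E -> SD, D -> BB; S -> ESA becomes S -> EF, F -> SA; S -> SBB becomes S -> SG, G -> BB.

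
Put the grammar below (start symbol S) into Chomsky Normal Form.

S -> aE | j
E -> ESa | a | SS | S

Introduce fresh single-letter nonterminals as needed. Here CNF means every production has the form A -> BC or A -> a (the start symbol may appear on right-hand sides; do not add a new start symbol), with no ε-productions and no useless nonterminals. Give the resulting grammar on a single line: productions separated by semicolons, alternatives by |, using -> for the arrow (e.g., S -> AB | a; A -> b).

S -> j | AE; A -> a; B -> SA; E -> a | j | AE | EB | SS

No ε-productions.
After unit-elimination: S -> j | aE; E -> a | j | SS | aE | ESa.
TERM: introduce A -> a and substitute in every rule of length ≥2.
BIN: E -> ESA becomes E -> EB, B -> SA.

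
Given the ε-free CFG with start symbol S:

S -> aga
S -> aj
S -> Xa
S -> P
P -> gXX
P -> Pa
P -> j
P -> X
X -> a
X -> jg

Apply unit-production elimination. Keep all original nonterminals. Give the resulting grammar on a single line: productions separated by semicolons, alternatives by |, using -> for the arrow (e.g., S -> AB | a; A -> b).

Unit productions: P->X, S->P.
Unit pairs (A ⇒* B via units): (P,X), (S,P), (S,X).
S: inherits non-unit rules of {P, S, X} → Pa | Xa | a | aga | aj | gXX | j | jg.
P: inherits non-unit rules of {P, X} → Pa | a | gXX | j | jg.
X: inherits non-unit rules of {X} → a | jg.

S -> a | j | Pa | Xa | aj | jg | aga | gXX; P -> a | j | Pa | jg | gXX; X -> a | jg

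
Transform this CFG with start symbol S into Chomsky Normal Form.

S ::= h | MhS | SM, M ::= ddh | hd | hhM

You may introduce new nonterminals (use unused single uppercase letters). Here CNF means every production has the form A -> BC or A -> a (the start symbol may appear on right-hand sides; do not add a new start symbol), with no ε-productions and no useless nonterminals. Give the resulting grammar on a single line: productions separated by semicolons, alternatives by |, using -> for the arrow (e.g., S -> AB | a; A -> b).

No ε-productions.
No unit productions to eliminate.
TERM: introduce A -> d, B -> h and substitute in every rule of length ≥2.
BIN: M -> AAB becomes M -> AC, C -> AB; M -> BBM becomes M -> BD, D -> BM; S -> MBS becomes S -> ME, E -> BS.

S -> h | ME | SM; A -> d; B -> h; C -> AB; D -> BM; E -> BS; M -> AC | BA | BD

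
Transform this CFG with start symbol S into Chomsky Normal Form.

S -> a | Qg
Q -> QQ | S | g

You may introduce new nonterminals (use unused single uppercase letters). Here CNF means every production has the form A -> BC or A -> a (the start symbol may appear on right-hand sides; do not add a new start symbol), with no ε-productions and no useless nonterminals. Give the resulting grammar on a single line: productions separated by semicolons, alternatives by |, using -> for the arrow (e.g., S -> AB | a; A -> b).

S -> a | QA; A -> g; Q -> a | g | QA | QQ

No ε-productions.
After unit-elimination: S -> a | Qg; Q -> a | g | QQ | Qg.
TERM: introduce A -> g and substitute in every rule of length ≥2.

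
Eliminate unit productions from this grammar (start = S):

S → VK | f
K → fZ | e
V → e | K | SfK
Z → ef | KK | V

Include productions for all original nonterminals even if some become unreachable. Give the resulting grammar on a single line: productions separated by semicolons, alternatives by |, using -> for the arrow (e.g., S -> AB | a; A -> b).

S -> f | VK; K -> e | fZ; V -> e | fZ | SfK; Z -> e | KK | ef | fZ | SfK

Unit productions: V->K, Z->V.
Unit pairs (A ⇒* B via units): (V,K), (Z,K), (Z,V).
S: inherits non-unit rules of {S} → VK | f.
K: inherits non-unit rules of {K} → e | fZ.
V: inherits non-unit rules of {K, V} → SfK | e | fZ.
Z: inherits non-unit rules of {K, V, Z} → KK | SfK | e | ef | fZ.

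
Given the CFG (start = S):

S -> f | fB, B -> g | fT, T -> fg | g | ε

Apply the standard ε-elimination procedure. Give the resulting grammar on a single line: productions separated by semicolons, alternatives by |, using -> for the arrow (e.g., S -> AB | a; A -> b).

S -> f | fB; B -> f | g | fT; T -> g | fg

Nullable set: {T}.
B -> fT: T nullable, giving f | fT.
Drop T -> ε.
Unchanged (no nullable symbols): S -> f; S -> fB; B -> g; T -> fg; T -> g.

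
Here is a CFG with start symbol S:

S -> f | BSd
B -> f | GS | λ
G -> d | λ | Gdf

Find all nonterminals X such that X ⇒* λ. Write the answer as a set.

Directly nullable (have an ε-rule): {B, G}.
Not nullable: S — each has a terminal in every rule's right-hand side or depends on a non-nullable symbol.

{B, G}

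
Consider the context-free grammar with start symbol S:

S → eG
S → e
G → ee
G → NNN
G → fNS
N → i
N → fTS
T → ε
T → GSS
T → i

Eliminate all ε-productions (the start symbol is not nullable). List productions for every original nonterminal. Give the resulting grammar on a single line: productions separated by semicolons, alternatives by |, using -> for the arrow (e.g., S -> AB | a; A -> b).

S -> e | eG; G -> ee | NNN | fNS; N -> i | fS | fTS; T -> i | GSS

Nullable set: {T}.
N -> fTS: T nullable, giving fS | fTS.
Drop T -> ε.
Unchanged (no nullable symbols): S -> e; S -> eG; G -> NNN; G -> ee; G -> fNS; N -> i; T -> GSS; T -> i.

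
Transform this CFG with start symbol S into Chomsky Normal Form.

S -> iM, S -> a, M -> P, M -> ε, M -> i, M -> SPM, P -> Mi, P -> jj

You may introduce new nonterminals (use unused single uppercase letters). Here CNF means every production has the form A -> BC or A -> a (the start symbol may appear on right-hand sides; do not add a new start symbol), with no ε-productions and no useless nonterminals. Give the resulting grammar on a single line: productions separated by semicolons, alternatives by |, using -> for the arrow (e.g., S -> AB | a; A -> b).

Nullable: {M}; after ε-elimination: S -> a | i | iM; M -> P | i | SP | SPM; P -> i | Mi | jj.
After unit-elimination: S -> a | i | iM; M -> i | Mi | SP | jj | SPM; P -> i | Mi | jj.
TERM: introduce A -> i, B -> j and substitute in every rule of length ≥2.
BIN: M -> SPM becomes M -> SC, C -> PM.

S -> a | i | AM; A -> i; B -> j; C -> PM; M -> i | BB | MA | SC | SP; P -> i | BB | MA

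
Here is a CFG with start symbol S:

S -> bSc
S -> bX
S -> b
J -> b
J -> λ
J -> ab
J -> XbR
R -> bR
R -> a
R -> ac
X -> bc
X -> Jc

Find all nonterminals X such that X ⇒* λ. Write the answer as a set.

{J}

Directly nullable (have an ε-rule): {J}.
Not nullable: R, S, X — each has a terminal in every rule's right-hand side or depends on a non-nullable symbol.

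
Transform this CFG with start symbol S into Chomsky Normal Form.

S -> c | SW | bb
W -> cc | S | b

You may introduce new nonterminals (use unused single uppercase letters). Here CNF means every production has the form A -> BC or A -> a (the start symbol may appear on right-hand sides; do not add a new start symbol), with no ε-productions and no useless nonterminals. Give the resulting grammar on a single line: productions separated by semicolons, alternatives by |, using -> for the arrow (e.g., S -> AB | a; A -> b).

No ε-productions.
After unit-elimination: S -> c | SW | bb; W -> b | c | SW | bb | cc.
TERM: introduce A -> b, B -> c and substitute in every rule of length ≥2.

S -> c | AA | SW; A -> b; B -> c; W -> b | c | AA | BB | SW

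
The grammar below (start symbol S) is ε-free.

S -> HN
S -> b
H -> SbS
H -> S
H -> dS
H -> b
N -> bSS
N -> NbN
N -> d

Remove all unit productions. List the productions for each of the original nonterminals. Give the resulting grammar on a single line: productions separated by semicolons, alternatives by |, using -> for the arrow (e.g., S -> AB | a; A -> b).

S -> b | HN; H -> b | HN | dS | SbS; N -> d | NbN | bSS

Unit productions: H->S.
Unit pairs (A ⇒* B via units): (H,S).
S: inherits non-unit rules of {S} → HN | b.
H: inherits non-unit rules of {H, S} → HN | SbS | b | dS.
N: inherits non-unit rules of {N} → NbN | bSS | d.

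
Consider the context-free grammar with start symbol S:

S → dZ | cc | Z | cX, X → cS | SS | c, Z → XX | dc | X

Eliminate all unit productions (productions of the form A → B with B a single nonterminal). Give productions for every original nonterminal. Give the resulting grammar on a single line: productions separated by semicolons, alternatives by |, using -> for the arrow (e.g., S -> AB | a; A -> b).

S -> c | SS | XX | cS | cX | cc | dZ | dc; X -> c | SS | cS; Z -> c | SS | XX | cS | dc

Unit productions: S->Z, Z->X.
Unit pairs (A ⇒* B via units): (S,X), (S,Z), (Z,X).
S: inherits non-unit rules of {S, X, Z} → SS | XX | c | cS | cX | cc | dZ | dc.
X: inherits non-unit rules of {X} → SS | c | cS.
Z: inherits non-unit rules of {X, Z} → SS | XX | c | cS | dc.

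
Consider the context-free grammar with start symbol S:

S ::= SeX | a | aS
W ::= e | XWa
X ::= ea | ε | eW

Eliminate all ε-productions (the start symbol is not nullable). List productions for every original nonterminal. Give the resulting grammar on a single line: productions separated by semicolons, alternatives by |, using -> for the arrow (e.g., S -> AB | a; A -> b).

S -> a | Se | aS | SeX; W -> e | Wa | XWa; X -> eW | ea

Nullable set: {X}.
S -> SeX: X nullable, giving Se | SeX.
W -> XWa: X nullable, giving Wa | XWa.
Drop X -> ε.
Unchanged (no nullable symbols): S -> a; S -> aS; W -> e; X -> eW; X -> ea.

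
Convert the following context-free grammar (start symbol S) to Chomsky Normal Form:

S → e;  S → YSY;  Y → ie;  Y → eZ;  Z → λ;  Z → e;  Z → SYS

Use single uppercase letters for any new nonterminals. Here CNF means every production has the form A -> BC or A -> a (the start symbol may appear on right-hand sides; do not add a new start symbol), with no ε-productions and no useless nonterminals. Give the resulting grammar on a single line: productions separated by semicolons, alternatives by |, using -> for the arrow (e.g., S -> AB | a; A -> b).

Nullable: {Z}; after ε-elimination: S -> e | YSY; Y -> e | eZ | ie; Z -> e | SYS.
No unit productions to eliminate.
TERM: introduce A -> e, B -> i and substitute in every rule of length ≥2.
BIN: S -> YSY becomes S -> YC, C -> SY; Z -> SYS becomes Z -> SD, D -> YS.

S -> e | YC; A -> e; B -> i; C -> SY; D -> YS; Y -> e | AZ | BA; Z -> e | SD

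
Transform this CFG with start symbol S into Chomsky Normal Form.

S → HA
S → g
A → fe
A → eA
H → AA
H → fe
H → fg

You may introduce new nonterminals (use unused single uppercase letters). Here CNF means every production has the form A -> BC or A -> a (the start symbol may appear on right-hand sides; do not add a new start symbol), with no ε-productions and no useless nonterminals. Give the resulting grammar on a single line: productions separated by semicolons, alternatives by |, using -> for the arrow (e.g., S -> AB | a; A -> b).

No ε-productions.
No unit productions to eliminate.
TERM: introduce B -> e, C -> f, D -> g and substitute in every rule of length ≥2.

S -> g | HA; A -> BA | CB; B -> e; C -> f; D -> g; H -> AA | CB | CD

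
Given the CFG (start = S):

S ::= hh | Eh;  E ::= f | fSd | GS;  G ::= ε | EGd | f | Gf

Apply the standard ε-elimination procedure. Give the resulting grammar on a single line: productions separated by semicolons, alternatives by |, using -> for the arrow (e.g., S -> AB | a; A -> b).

Nullable set: {G}.
E -> GS: G nullable, giving GS | S.
Drop G -> ε.
G -> EGd: G nullable, giving EGd | Ed.
G -> Gf: G nullable, giving Gf | f.
Unchanged (no nullable symbols): S -> Eh; S -> hh; E -> f; E -> fSd; G -> f.

S -> Eh | hh; E -> S | f | GS | fSd; G -> f | Ed | Gf | EGd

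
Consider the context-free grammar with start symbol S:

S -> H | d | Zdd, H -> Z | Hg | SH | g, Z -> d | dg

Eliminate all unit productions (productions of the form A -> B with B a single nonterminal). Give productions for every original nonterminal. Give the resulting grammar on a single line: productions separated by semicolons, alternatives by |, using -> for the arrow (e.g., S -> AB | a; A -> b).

S -> d | g | Hg | SH | dg | Zdd; H -> d | g | Hg | SH | dg; Z -> d | dg

Unit productions: H->Z, S->H.
Unit pairs (A ⇒* B via units): (H,Z), (S,H), (S,Z).
S: inherits non-unit rules of {H, S, Z} → Hg | SH | Zdd | d | dg | g.
H: inherits non-unit rules of {H, Z} → Hg | SH | d | dg | g.
Z: inherits non-unit rules of {Z} → d | dg.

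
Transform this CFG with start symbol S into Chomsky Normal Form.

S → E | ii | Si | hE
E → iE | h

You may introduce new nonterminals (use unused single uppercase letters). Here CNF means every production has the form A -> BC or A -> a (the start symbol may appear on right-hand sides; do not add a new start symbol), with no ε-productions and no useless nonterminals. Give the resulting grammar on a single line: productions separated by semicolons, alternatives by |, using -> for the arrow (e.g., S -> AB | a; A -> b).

No ε-productions.
After unit-elimination: S -> h | Si | hE | iE | ii; E -> h | iE.
TERM: introduce B -> h, A -> i and substitute in every rule of length ≥2.

S -> h | AA | AE | BE | SA; A -> i; B -> h; E -> h | AE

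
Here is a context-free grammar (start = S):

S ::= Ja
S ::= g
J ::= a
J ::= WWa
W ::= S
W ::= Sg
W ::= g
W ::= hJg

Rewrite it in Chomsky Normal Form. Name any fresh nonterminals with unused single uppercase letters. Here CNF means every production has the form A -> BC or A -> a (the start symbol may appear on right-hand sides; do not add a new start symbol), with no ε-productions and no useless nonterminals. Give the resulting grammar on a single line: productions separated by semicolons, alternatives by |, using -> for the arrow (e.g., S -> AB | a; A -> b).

No ε-productions.
After unit-elimination: S -> g | Ja; J -> a | WWa; W -> g | Ja | Sg | hJg.
TERM: introduce A -> a, B -> g, C -> h and substitute in every rule of length ≥2.
BIN: J -> WWA becomes J -> WD, D -> WA; W -> CJB becomes W -> CE, E -> JB.

S -> g | JA; A -> a; B -> g; C -> h; D -> WA; E -> JB; J -> a | WD; W -> g | CE | JA | SB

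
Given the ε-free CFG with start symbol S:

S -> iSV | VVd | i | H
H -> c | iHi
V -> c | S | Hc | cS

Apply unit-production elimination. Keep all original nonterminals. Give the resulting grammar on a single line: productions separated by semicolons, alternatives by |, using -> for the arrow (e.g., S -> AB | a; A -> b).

S -> c | i | VVd | iHi | iSV; H -> c | iHi; V -> c | i | Hc | cS | VVd | iHi | iSV

Unit productions: S->H, V->S.
Unit pairs (A ⇒* B via units): (S,H), (V,H), (V,S).
S: inherits non-unit rules of {H, S} → VVd | c | i | iHi | iSV.
H: inherits non-unit rules of {H} → c | iHi.
V: inherits non-unit rules of {H, S, V} → Hc | VVd | c | cS | i | iHi | iSV.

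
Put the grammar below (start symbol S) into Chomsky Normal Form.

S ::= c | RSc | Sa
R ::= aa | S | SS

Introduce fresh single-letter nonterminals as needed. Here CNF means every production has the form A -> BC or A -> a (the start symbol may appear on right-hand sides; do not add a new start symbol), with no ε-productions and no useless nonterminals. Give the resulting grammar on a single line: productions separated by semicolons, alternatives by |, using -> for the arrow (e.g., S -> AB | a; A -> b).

S -> c | RD | SB; A -> c; B -> a; C -> SA; D -> SA; R -> c | BB | RC | SB | SS

No ε-productions.
After unit-elimination: S -> c | Sa | RSc; R -> c | SS | Sa | aa | RSc.
TERM: introduce B -> a, A -> c and substitute in every rule of length ≥2.
BIN: R -> RSA becomes R -> RC, C -> SA; S -> RSA becomes S -> RD, D -> SA.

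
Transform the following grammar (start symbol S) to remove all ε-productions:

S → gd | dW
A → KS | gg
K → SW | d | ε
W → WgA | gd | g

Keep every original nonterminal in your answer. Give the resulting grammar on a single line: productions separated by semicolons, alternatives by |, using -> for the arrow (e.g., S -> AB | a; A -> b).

Nullable set: {K}.
A -> KS: K nullable, giving KS | S.
Drop K -> ε.
Unchanged (no nullable symbols): S -> dW; S -> gd; A -> gg; K -> SW; K -> d; W -> WgA; W -> g; W -> gd.

S -> dW | gd; A -> S | KS | gg; K -> d | SW; W -> g | gd | WgA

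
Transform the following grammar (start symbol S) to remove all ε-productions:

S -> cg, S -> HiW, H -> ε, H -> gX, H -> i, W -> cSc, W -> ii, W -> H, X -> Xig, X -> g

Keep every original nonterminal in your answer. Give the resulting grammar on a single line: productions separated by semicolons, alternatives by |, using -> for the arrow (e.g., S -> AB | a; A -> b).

S -> i | Hi | cg | iW | HiW; H -> i | gX; W -> H | ii | cSc; X -> g | Xig

Nullable set: {H, W}.
S -> HiW: H, W nullable, giving Hi | HiW | i | iW.
Drop H -> ε.
W -> H: H nullable, giving H.
Unchanged (no nullable symbols): S -> cg; H -> gX; H -> i; W -> cSc; W -> ii; X -> Xig; X -> g.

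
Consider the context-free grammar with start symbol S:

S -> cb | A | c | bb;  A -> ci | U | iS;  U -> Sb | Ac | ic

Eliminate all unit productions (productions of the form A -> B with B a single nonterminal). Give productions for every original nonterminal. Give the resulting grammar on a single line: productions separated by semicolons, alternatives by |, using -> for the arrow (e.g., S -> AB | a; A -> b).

Unit productions: A->U, S->A.
Unit pairs (A ⇒* B via units): (A,U), (S,A), (S,U).
S: inherits non-unit rules of {A, S, U} → Ac | Sb | bb | c | cb | ci | iS | ic.
A: inherits non-unit rules of {A, U} → Ac | Sb | ci | iS | ic.
U: inherits non-unit rules of {U} → Ac | Sb | ic.

S -> c | Ac | Sb | bb | cb | ci | iS | ic; A -> Ac | Sb | ci | iS | ic; U -> Ac | Sb | ic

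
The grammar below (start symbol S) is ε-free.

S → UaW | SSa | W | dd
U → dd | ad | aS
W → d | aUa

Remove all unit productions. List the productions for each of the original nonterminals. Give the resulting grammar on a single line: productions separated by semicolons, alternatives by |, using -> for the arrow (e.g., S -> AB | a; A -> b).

S -> d | dd | SSa | UaW | aUa; U -> aS | ad | dd; W -> d | aUa

Unit productions: S->W.
Unit pairs (A ⇒* B via units): (S,W).
S: inherits non-unit rules of {S, W} → SSa | UaW | aUa | d | dd.
U: inherits non-unit rules of {U} → aS | ad | dd.
W: inherits non-unit rules of {W} → aUa | d.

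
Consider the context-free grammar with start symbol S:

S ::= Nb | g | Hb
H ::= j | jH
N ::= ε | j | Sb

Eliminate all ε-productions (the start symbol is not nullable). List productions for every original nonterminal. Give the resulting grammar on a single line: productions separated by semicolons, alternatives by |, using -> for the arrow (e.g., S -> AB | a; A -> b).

Nullable set: {N}.
S -> Nb: N nullable, giving Nb | b.
Drop N -> ε.
Unchanged (no nullable symbols): S -> Hb; S -> g; H -> j; H -> jH; N -> Sb; N -> j.

S -> b | g | Hb | Nb; H -> j | jH; N -> j | Sb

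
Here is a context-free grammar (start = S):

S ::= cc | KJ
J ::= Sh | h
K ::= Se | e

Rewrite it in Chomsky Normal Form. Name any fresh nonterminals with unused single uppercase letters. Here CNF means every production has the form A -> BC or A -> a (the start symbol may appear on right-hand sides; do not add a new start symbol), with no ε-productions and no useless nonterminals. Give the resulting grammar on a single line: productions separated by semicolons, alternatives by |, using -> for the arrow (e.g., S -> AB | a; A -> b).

No ε-productions.
No unit productions to eliminate.
TERM: introduce C -> c, B -> e, A -> h and substitute in every rule of length ≥2.

S -> CC | KJ; A -> h; B -> e; C -> c; J -> h | SA; K -> e | SB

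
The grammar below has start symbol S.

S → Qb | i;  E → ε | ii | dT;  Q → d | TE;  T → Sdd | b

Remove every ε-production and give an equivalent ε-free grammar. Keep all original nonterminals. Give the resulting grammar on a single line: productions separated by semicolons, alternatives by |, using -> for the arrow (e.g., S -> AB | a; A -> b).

Nullable set: {E}.
Drop E -> ε.
Q -> TE: E nullable, giving T | TE.
Unchanged (no nullable symbols): S -> Qb; S -> i; E -> dT; E -> ii; Q -> d; T -> Sdd; T -> b.

S -> i | Qb; E -> dT | ii; Q -> T | d | TE; T -> b | Sdd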